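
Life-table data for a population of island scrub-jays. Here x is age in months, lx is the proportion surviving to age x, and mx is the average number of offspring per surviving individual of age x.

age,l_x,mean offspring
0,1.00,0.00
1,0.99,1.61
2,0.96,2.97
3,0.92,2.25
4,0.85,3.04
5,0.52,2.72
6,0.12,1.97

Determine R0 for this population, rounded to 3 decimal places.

lx·mx by age: 0, 1.5939, 2.8512, 2.07, 2.584, 1.4144, 0.2364
R0 = Σ lx·mx = 10.7499 → 10.750

10.750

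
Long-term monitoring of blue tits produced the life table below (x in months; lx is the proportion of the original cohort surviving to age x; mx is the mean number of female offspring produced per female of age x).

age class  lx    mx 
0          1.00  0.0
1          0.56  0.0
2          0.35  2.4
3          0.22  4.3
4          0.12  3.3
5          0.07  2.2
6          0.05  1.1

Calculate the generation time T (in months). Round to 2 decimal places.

3.01

lx·mx: 0, 0, 0.84, 0.946, 0.396, 0.154, 0.055 → R0 = 2.391
x·lx·mx: 0, 0, 1.68, 2.838, 1.584, 0.77, 0.33 → Σ = 7.202
T = 7.202 / 2.391 = 3.012129… → 3.01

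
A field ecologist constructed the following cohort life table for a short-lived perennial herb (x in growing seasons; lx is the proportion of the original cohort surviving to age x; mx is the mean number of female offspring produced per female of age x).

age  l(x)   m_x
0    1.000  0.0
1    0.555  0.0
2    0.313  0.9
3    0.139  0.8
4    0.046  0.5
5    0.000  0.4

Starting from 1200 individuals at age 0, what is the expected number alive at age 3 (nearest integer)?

Expected survivors = N0 · l_3 = 1200 × 0.139 = 166.8 → 167

167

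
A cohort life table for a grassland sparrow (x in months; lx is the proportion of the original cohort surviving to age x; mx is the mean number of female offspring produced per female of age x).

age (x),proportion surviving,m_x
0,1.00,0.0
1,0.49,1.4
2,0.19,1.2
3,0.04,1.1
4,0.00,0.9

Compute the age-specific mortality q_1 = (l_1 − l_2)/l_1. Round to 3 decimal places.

0.612

q_1 = (l_1 − l_2) / l_1 = (0.49 − 0.19) / 0.49
     = 0.3 / 0.49 = 0.612245… → 0.612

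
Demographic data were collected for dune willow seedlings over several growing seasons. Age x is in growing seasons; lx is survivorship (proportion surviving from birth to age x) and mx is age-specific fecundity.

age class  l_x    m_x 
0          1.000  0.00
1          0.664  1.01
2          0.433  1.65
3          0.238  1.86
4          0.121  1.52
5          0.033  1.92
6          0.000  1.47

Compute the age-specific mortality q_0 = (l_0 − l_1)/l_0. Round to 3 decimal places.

0.336

q_0 = (l_0 − l_1) / l_0 = (1 − 0.664) / 1
     = 0.336 / 1 = 0.336 → 0.336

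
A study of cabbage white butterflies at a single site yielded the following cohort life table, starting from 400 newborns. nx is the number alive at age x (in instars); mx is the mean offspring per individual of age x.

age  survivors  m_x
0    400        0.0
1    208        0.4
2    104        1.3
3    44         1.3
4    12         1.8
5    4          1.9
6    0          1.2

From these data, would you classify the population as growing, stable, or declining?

declining

lx = nx/n0 = nx/400: 1, 0.52, 0.26, 0.11, 0.03, 0.01, 0
R0 = Σ lx·mx = 0 + 0.208 + 0.338 + 0.143 + 0.054 + 0.019 + 0 = 0.762
R0 < 1, so the population is declining.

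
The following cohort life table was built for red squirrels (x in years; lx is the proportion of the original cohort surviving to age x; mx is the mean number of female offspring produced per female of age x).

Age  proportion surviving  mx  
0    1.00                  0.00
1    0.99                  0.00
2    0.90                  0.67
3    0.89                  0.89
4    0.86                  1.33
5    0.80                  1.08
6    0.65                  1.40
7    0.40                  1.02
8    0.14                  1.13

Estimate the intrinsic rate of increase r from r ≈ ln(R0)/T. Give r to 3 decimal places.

R0 = Σ lx·mx = 0 + 0 + 0.603 + 0.7921 + 1.1438 + 0.864 + 0.91 + 0.408 + 0.1582 = 4.8791
Σ x·lx·mx = 22.0591; T = 22.0591/4.8791 = 4.52114…
r ≈ ln(R0)/T = ln(4.8791)/4.52114… = 0.35057… → 0.351

0.351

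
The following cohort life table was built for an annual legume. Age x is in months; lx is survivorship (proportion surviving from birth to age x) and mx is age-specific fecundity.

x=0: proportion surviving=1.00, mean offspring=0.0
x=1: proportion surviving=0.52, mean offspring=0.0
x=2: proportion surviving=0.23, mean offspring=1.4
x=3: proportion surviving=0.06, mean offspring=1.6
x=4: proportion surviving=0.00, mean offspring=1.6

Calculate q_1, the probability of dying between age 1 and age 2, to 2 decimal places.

q_1 = (l_1 − l_2) / l_1 = (0.52 − 0.23) / 0.52
     = 0.29 / 0.52 = 0.557692… → 0.56

0.56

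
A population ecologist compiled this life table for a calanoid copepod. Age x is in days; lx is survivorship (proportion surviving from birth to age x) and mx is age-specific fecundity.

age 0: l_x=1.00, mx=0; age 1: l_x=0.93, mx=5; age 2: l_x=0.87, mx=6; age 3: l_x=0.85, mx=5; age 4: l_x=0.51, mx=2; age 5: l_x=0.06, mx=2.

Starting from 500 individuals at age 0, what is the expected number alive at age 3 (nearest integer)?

425

Expected survivors = N0 · l_3 = 500 × 0.85 = 425 → 425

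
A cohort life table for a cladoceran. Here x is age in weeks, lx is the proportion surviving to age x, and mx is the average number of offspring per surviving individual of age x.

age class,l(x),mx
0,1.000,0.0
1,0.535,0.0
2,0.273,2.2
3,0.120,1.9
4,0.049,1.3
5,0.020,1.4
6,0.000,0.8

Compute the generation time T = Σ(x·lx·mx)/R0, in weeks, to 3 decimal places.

lx·mx: 0, 0, 0.6006, 0.228, 0.0637, 0.028, 0 → R0 = 0.9203
x·lx·mx: 0, 0, 1.2012, 0.684, 0.2548, 0.14, 0 → Σ = 2.28
T = 2.28 / 0.9203 = 2.477453… → 2.477

2.477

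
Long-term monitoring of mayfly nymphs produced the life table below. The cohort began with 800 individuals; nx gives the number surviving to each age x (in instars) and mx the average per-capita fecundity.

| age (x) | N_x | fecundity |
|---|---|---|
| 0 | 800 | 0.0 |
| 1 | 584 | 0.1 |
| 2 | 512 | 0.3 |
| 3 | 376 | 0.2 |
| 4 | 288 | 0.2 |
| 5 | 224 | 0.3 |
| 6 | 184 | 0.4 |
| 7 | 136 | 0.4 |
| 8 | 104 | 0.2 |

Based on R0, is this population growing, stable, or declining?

declining

lx = nx/n0 = nx/800: 1, 0.73, 0.64, 0.47, 0.36, 0.28, 0.23, 0.17, 0.13
R0 = Σ lx·mx = 0 + 0.073 + 0.192 + 0.094 + 0.072 + 0.084 + 0.092 + 0.068 + 0.026 = 0.701
R0 < 1, so the population is declining.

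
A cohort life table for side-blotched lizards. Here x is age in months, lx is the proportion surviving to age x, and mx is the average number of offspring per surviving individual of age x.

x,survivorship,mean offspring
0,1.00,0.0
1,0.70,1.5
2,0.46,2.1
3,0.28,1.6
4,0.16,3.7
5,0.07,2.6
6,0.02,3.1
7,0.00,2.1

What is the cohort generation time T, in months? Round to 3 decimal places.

2.417

lx·mx: 0, 1.05, 0.966, 0.448, 0.592, 0.182, 0.062, 0 → R0 = 3.3
x·lx·mx: 0, 1.05, 1.932, 1.344, 2.368, 0.91, 0.372, 0 → Σ = 7.976
T = 7.976 / 3.3 = 2.41697… → 2.417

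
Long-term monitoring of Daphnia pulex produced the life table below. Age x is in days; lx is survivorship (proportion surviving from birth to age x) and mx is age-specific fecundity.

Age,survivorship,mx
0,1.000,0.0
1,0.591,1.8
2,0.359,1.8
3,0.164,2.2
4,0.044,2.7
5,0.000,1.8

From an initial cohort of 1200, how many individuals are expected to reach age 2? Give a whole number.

431

Expected survivors = N0 · l_2 = 1200 × 0.359 = 430.8 → 431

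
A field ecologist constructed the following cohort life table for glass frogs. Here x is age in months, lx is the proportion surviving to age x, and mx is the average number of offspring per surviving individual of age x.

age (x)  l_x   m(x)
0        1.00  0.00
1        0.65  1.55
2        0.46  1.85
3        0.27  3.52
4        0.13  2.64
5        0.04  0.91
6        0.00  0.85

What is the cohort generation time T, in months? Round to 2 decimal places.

lx·mx: 0, 1.0075, 0.851, 0.9504, 0.3432, 0.0364, 0 → R0 = 3.1885
x·lx·mx: 0, 1.0075, 1.702, 2.8512, 1.3728, 0.182, 0 → Σ = 7.1155
T = 7.1155 / 3.1885 = 2.231614… → 2.23

2.23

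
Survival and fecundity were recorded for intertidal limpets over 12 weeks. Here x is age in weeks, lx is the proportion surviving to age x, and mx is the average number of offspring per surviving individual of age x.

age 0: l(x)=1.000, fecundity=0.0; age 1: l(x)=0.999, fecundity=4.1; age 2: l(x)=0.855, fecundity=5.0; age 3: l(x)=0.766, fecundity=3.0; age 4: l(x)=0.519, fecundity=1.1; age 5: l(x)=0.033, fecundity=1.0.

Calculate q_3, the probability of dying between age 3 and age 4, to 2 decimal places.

0.32

q_3 = (l_3 − l_4) / l_3 = (0.766 − 0.519) / 0.766
     = 0.247 / 0.766 = 0.322454… → 0.32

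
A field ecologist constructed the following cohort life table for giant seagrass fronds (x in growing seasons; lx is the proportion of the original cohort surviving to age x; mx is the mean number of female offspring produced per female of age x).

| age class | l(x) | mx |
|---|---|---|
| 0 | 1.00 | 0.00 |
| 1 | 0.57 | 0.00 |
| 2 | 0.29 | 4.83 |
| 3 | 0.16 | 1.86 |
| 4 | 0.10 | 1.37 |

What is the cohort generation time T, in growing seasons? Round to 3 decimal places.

2.311

lx·mx: 0, 0, 1.4007, 0.2976, 0.137 → R0 = 1.8353
x·lx·mx: 0, 0, 2.8014, 0.8928, 0.548 → Σ = 4.2422
T = 4.2422 / 1.8353 = 2.311448… → 2.311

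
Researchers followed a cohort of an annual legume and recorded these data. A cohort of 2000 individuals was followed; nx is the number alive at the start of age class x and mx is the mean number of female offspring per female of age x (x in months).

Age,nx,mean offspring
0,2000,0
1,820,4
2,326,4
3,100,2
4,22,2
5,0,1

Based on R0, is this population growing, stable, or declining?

growing

lx = nx/n0 = nx/2000: 1, 0.41, 0.163, 0.05, 0.011, 0
R0 = Σ lx·mx = 0 + 1.64 + 0.652 + 0.1 + 0.022 + 0 = 2.414
R0 > 1, so the population is growing.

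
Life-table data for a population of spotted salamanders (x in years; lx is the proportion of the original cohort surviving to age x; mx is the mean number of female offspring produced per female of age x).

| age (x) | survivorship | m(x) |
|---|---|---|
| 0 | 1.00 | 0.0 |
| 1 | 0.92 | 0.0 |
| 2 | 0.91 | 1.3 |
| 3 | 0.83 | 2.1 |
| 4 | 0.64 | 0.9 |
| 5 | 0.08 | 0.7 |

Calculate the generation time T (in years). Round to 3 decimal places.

lx·mx: 0, 0, 1.183, 1.743, 0.576, 0.056 → R0 = 3.558
x·lx·mx: 0, 0, 2.366, 5.229, 2.304, 0.28 → Σ = 10.179
T = 10.179 / 3.558 = 2.860877… → 2.861

2.861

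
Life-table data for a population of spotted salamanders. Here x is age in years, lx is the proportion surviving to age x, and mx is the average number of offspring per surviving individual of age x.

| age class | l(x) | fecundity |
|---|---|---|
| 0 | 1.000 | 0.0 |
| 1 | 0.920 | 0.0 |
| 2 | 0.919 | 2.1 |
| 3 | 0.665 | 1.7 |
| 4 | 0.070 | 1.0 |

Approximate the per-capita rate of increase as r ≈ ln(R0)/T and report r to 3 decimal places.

R0 = Σ lx·mx = 0 + 0 + 1.9299 + 1.1305 + 0.07 = 3.1304
Σ x·lx·mx = 7.5313; T = 7.5313/3.1304 = 2.40586…
r ≈ ln(R0)/T = ln(3.1304)/2.40586… = 0.47433… → 0.474

0.474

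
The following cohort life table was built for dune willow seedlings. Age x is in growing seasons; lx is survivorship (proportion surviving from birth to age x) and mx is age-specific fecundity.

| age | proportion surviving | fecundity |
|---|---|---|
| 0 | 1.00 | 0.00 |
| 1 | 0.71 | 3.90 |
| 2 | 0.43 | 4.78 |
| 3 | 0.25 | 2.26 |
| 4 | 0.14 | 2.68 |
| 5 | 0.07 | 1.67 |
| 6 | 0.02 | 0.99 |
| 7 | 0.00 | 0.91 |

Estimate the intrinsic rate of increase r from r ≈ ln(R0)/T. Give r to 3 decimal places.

R0 = Σ lx·mx = 0 + 2.769 + 2.0554 + 0.565 + 0.3752 + 0.1169 + 0.0198 + 0 = 5.9013
Σ x·lx·mx = 10.7789; T = 10.7789/5.9013 = 1.82653…
r ≈ ln(R0)/T = ln(5.9013)/1.82653… = 0.97188… → 0.972

0.972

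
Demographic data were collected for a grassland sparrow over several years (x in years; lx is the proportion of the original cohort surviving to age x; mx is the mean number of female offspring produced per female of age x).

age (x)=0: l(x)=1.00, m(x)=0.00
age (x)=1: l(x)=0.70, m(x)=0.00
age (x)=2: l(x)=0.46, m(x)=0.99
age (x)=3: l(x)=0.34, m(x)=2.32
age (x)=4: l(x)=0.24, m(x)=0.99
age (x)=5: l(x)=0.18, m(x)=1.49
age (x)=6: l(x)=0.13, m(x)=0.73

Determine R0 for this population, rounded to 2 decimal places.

1.84

lx·mx by age: 0, 0, 0.4554, 0.7888, 0.2376, 0.2682, 0.0949
R0 = Σ lx·mx = 1.8449 → 1.84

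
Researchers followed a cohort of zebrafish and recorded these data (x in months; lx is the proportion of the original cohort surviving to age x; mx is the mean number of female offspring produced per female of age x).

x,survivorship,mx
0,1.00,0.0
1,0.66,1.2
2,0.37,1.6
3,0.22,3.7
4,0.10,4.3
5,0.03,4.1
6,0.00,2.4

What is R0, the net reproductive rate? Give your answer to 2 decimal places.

2.75

lx·mx by age: 0, 0.792, 0.592, 0.814, 0.43, 0.123, 0
R0 = Σ lx·mx = 2.751 → 2.75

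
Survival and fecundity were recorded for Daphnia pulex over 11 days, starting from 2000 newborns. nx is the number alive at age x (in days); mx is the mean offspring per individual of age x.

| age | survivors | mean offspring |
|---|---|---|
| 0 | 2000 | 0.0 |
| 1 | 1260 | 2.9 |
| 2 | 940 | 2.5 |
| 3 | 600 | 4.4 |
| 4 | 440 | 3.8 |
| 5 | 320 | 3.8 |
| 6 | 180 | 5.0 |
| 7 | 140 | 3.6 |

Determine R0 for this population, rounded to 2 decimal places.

lx = nx/n0 = nx/2000: 1, 0.63, 0.47, 0.3, 0.22, 0.16, 0.09, 0.07
lx·mx by age: 0, 1.827, 1.175, 1.32, 0.836, 0.608, 0.45, 0.252
R0 = Σ lx·mx = 6.468 → 6.47

6.47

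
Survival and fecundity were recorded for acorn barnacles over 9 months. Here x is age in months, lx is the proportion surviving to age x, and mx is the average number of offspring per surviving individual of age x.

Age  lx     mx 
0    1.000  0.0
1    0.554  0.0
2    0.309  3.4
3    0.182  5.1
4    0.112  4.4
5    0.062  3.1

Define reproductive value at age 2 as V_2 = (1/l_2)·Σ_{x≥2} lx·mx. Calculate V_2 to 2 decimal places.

lx·mx for x ≥ 2: 1.0506, 0.9282, 0.4928, 0.1922 → sum = 2.6638
V_2 = 2.6638 / l_2 = 2.6638 / 0.309 = 8.620712… → 8.62

8.62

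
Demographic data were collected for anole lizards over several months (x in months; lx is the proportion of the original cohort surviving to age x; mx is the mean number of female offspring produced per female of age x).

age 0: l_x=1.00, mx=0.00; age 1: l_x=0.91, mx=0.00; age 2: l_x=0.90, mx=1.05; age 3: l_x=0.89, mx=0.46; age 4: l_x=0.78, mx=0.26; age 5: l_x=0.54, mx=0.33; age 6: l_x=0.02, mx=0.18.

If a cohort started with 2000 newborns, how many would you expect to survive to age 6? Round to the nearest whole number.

Expected survivors = N0 · l_6 = 2000 × 0.02 = 40 → 40

40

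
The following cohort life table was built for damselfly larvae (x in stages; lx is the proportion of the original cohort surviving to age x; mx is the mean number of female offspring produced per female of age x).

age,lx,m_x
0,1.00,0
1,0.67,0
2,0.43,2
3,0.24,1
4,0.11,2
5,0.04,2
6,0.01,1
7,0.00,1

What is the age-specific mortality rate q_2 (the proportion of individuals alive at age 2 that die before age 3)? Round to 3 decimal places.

0.442

q_2 = (l_2 − l_3) / l_2 = (0.43 − 0.24) / 0.43
     = 0.19 / 0.43 = 0.44186… → 0.442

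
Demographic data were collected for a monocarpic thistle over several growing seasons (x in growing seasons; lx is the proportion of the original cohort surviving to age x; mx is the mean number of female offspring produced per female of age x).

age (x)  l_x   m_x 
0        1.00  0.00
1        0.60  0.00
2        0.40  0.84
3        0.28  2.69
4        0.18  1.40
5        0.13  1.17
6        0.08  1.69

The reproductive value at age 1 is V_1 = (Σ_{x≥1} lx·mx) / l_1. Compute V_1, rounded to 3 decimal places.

lx·mx for x ≥ 1: 0, 0.336, 0.7532, 0.252, 0.1521, 0.1352 → sum = 1.6285
V_1 = 1.6285 / l_1 = 1.6285 / 0.6 = 2.714167… → 2.714

2.714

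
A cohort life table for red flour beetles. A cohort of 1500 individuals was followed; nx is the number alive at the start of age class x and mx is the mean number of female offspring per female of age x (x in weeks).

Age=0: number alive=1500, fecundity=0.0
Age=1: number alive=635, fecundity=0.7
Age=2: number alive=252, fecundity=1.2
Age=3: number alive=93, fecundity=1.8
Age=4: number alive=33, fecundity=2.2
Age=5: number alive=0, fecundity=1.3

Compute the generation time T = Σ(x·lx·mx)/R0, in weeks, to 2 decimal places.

lx = nx/n0 = nx/1500: 1, 0.42333…, 0.168, 0.062, 0.022, 0
lx·mx: 0, 0.296333…, 0.2016, 0.1116, 0.0484, 0 → R0 = 0.657933…
x·lx·mx: 0, 0.296333…, 0.4032, 0.3348, 0.1936, 0 → Σ = 1.227933…
T = 1.227933… / 0.657933… = 1.866349… → 1.87

1.87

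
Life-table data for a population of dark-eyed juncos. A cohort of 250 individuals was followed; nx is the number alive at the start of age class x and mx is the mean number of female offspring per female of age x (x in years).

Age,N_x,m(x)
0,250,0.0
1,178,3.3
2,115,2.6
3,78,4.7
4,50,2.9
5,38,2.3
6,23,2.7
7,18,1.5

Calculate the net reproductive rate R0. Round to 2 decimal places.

6.30

lx = nx/n0 = nx/250: 1, 0.712, 0.46, 0.312, 0.2, 0.152, 0.092, 0.072
lx·mx by age: 0, 2.3496, 1.196, 1.4664, 0.58, 0.3496, 0.2484, 0.108
R0 = Σ lx·mx = 6.298 → 6.30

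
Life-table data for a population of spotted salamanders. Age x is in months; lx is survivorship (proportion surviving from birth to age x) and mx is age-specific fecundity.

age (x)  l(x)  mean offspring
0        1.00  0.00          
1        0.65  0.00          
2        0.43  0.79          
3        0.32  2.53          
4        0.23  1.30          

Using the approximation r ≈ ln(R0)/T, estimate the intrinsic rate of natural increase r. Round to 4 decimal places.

R0 = Σ lx·mx = 0 + 0 + 0.3397 + 0.8096 + 0.299 = 1.4483
Σ x·lx·mx = 4.3042; T = 4.3042/1.4483 = 2.9719…
r ≈ ln(R0)/T = ln(1.4483)/2.9719… = 0.124631… → 0.1246

0.1246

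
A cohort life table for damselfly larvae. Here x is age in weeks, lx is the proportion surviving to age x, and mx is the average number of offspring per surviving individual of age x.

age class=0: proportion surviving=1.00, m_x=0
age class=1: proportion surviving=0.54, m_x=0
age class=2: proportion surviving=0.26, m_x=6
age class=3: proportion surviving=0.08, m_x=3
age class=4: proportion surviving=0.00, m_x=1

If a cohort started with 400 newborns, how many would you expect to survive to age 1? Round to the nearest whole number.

216

Expected survivors = N0 · l_1 = 400 × 0.54 = 216 → 216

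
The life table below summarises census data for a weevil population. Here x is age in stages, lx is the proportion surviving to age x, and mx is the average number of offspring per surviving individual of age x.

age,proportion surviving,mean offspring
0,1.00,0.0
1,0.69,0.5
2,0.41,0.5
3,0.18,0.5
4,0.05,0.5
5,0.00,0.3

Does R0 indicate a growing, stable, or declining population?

declining

R0 = Σ lx·mx = 0 + 0.345 + 0.205 + 0.09 + 0.025 + 0 = 0.665
R0 < 1, so the population is declining.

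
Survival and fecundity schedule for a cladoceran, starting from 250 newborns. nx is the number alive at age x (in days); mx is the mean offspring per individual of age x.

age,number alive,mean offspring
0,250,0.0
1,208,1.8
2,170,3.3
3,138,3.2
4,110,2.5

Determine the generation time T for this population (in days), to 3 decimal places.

lx = nx/n0 = nx/250: 1, 0.832, 0.68, 0.552, 0.44
lx·mx: 0, 1.4976, 2.244, 1.7664, 1.1 → R0 = 6.608
x·lx·mx: 0, 1.4976, 4.488, 5.2992, 4.4 → Σ = 15.6848
T = 15.6848 / 6.608 = 2.373608… → 2.374

2.374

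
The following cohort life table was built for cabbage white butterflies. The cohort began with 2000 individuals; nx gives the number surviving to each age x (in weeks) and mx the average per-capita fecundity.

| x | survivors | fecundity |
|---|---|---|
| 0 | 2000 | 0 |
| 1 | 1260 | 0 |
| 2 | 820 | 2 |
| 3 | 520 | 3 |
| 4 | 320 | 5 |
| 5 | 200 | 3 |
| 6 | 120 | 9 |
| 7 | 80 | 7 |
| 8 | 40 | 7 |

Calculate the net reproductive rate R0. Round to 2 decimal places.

3.66

lx = nx/n0 = nx/2000: 1, 0.63, 0.41, 0.26, 0.16, 0.1, 0.06, 0.04, 0.02
lx·mx by age: 0, 0, 0.82, 0.78, 0.8, 0.3, 0.54, 0.28, 0.14
R0 = Σ lx·mx = 3.66 → 3.66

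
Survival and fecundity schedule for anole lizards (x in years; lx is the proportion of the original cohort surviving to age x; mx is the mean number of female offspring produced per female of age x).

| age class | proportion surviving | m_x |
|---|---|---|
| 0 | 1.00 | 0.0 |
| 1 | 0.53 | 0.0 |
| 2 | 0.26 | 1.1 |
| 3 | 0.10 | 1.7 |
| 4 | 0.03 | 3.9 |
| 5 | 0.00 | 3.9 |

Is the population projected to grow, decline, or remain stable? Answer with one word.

declining

R0 = Σ lx·mx = 0 + 0 + 0.286 + 0.17 + 0.117 + 0 = 0.573
R0 < 1, so the population is declining.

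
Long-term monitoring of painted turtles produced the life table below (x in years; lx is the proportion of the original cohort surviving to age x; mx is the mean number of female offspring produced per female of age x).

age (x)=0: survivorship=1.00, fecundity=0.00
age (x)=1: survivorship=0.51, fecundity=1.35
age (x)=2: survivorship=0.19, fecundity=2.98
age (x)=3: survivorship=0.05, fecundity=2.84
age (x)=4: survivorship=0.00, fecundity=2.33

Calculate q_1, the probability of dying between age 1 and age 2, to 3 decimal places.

0.627

q_1 = (l_1 − l_2) / l_1 = (0.51 − 0.19) / 0.51
     = 0.32 / 0.51 = 0.627451… → 0.627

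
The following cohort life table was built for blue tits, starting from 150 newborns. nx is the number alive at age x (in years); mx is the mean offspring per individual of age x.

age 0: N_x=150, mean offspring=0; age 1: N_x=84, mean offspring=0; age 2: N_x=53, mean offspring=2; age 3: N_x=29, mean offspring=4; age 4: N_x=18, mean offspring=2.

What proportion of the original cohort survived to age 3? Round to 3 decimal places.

0.193

l_3 = n_3/n_0 = 29/150 = 0.193333… → 0.193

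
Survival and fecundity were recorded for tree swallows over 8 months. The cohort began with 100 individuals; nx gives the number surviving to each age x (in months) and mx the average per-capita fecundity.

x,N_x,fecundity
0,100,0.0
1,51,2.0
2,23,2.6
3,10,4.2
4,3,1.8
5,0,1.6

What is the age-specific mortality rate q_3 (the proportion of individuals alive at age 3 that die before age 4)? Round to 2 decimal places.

0.70

lx = nx/n0 = nx/100: 1, 0.51, 0.23, 0.1, 0.03, 0
q_3 = (l_3 − l_4) / l_3 = (0.1 − 0.03) / 0.1
     = 0.07 / 0.1 = 0.7 → 0.70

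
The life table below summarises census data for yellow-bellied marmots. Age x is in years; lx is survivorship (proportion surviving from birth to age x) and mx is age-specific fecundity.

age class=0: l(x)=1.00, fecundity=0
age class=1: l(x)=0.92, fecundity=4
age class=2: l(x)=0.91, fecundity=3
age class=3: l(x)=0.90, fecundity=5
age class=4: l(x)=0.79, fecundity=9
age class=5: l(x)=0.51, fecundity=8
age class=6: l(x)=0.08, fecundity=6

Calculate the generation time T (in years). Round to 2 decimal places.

3.29

lx·mx: 0, 3.68, 2.73, 4.5, 7.11, 4.08, 0.48 → R0 = 22.58
x·lx·mx: 0, 3.68, 5.46, 13.5, 28.44, 20.4, 2.88 → Σ = 74.36
T = 74.36 / 22.58 = 3.29318… → 3.29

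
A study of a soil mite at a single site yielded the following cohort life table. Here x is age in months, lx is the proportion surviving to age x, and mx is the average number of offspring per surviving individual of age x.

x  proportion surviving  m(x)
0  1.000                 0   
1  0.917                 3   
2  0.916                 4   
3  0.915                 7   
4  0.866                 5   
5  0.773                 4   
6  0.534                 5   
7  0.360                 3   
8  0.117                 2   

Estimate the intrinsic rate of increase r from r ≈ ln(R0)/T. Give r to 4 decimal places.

R0 = Σ lx·mx = 0 + 2.751 + 3.664 + 6.405 + 4.33 + 3.092 + 2.67 + 1.08 + 0.234 = 24.226
Σ x·lx·mx = 87.526; T = 87.526/24.226 = 3.6129…
r ≈ ln(R0)/T = ln(24.226)/3.6129… = 0.882236… → 0.8822

0.8822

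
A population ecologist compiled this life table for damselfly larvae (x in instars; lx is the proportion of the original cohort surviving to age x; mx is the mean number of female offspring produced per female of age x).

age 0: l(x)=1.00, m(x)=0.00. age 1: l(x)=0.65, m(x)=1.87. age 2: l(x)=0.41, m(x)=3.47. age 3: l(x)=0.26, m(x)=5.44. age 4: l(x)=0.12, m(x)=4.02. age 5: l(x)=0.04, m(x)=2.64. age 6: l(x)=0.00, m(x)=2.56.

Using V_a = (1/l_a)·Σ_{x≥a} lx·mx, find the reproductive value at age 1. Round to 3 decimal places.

7.139

lx·mx for x ≥ 1: 1.2155, 1.4227, 1.4144, 0.4824, 0.1056, 0 → sum = 4.6406
V_1 = 4.6406 / l_1 = 4.6406 / 0.65 = 7.139385… → 7.139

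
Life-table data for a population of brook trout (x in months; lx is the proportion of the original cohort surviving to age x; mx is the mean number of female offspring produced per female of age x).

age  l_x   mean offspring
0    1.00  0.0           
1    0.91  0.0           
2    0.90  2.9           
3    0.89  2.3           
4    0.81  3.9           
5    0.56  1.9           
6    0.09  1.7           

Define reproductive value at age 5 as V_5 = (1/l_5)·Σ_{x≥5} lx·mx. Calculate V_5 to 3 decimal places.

2.173

lx·mx for x ≥ 5: 1.064, 0.153 → sum = 1.217
V_5 = 1.217 / l_5 = 1.217 / 0.56 = 2.173214… → 2.173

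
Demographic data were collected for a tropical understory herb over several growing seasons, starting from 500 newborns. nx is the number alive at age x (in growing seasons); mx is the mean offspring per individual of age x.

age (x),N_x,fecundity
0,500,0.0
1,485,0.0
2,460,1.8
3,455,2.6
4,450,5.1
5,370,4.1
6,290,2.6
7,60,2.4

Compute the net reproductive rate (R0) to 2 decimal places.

lx = nx/n0 = nx/500: 1, 0.97, 0.92, 0.91, 0.9, 0.74, 0.58, 0.12
lx·mx by age: 0, 0, 1.656, 2.366, 4.59, 3.034, 1.508, 0.288
R0 = Σ lx·mx = 13.442 → 13.44

13.44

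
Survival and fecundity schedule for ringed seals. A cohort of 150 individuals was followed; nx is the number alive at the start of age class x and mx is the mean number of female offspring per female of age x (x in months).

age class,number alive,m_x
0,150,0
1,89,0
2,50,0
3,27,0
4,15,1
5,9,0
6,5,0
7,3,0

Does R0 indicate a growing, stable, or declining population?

declining

lx = nx/n0 = nx/150: 1, 0.59333…, 0.33333…, 0.18, 0.1, 0.06, 0.03333…, 0.02
R0 = Σ lx·mx = 0 + 0 + 0 + 0 + 0.1 + 0 + 0 + 0 = 0.1…
R0 < 1, so the population is declining.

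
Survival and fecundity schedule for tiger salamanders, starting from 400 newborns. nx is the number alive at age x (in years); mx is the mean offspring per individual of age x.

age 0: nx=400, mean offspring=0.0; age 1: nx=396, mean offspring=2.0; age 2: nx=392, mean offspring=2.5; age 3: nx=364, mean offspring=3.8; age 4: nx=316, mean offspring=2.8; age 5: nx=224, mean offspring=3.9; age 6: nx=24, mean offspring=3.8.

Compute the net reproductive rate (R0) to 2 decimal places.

lx = nx/n0 = nx/400: 1, 0.99, 0.98, 0.91, 0.79, 0.56, 0.06
lx·mx by age: 0, 1.98, 2.45, 3.458, 2.212, 2.184, 0.228
R0 = Σ lx·mx = 12.512 → 12.51

12.51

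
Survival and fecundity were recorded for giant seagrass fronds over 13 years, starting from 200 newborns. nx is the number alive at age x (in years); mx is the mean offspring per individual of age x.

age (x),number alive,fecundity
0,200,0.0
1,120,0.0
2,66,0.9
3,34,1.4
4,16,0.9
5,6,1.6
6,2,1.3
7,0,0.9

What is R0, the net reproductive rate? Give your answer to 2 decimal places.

lx = nx/n0 = nx/200: 1, 0.6, 0.33, 0.17, 0.08, 0.03, 0.01, 0
lx·mx by age: 0, 0, 0.297, 0.238, 0.072, 0.048, 0.013, 0
R0 = Σ lx·mx = 0.668 → 0.67

0.67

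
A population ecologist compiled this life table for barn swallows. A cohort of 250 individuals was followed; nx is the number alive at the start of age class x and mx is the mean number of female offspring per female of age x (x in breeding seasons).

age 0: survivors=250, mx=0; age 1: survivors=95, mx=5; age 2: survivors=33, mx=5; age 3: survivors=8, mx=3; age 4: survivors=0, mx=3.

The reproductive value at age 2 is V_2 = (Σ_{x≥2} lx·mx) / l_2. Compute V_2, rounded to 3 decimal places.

5.727

lx = nx/n0 = nx/250: 1, 0.38, 0.132, 0.032, 0
lx·mx for x ≥ 2: 0.66, 0.096, 0 → sum = 0.756
V_2 = 0.756 / l_2 = 0.756 / 0.132 = 5.727273… → 5.727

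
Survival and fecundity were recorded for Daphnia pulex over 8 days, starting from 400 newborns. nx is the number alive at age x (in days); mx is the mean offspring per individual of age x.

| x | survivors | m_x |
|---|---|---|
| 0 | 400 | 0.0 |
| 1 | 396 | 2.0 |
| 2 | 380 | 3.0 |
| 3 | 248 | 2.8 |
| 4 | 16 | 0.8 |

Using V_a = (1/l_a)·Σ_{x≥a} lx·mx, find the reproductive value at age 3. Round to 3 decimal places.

lx = nx/n0 = nx/400: 1, 0.99, 0.95, 0.62, 0.04
lx·mx for x ≥ 3: 1.736, 0.032 → sum = 1.768
V_3 = 1.768 / l_3 = 1.768 / 0.62 = 2.851613… → 2.852

2.852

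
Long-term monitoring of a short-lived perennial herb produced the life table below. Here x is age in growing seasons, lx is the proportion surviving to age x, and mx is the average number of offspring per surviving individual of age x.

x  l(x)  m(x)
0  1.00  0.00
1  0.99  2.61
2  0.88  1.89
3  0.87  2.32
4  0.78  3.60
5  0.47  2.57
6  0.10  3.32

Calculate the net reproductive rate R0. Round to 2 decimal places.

lx·mx by age: 0, 2.5839, 1.6632, 2.0184, 2.808, 1.2079, 0.332
R0 = Σ lx·mx = 10.6134 → 10.61

10.61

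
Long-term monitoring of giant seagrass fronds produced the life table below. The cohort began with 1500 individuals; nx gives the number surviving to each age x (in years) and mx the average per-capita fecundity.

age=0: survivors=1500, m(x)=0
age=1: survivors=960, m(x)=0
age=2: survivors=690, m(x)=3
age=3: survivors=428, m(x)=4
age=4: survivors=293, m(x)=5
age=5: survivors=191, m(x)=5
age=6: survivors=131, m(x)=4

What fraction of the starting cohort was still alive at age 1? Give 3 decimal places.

0.640

l_1 = n_1/n_0 = 960/1500 = 0.64 → 0.640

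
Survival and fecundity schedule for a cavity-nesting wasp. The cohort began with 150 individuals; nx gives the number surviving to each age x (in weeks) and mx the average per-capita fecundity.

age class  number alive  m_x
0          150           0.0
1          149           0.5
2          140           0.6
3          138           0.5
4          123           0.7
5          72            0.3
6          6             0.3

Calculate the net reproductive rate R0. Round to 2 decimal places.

lx = nx/n0 = nx/150: 1, 0.99333…, 0.93333…, 0.92, 0.82, 0.48, 0.04
lx·mx by age: 0, 0.496667…, 0.56…, 0.46, 0.574, 0.144, 0.012
R0 = Σ lx·mx = 2.246667… → 2.25

2.25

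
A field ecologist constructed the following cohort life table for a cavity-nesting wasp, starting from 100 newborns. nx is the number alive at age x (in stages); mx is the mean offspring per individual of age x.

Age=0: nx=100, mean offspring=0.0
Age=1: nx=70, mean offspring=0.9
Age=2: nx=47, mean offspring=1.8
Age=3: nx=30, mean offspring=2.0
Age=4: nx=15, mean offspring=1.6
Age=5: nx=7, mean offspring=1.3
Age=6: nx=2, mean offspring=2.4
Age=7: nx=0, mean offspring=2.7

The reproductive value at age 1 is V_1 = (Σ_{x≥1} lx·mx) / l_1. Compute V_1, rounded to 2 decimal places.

lx = nx/n0 = nx/100: 1, 0.7, 0.47, 0.3, 0.15, 0.07, 0.02, 0
lx·mx for x ≥ 1: 0.63, 0.846, 0.6, 0.24, 0.091, 0.048, 0 → sum = 2.455
V_1 = 2.455 / l_1 = 2.455 / 0.7 = 3.507143… → 3.51

3.51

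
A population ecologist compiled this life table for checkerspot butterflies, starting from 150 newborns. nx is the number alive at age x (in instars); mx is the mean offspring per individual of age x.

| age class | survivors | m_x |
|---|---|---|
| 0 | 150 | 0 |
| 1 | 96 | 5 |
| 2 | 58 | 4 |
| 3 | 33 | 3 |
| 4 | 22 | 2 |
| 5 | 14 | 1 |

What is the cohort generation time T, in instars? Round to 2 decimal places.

lx = nx/n0 = nx/150: 1, 0.64, 0.38667…, 0.22, 0.14667…, 0.09333…
lx·mx: 0, 3.2, 1.546667…, 0.66, 0.293333…, 0.093333… → R0 = 5.793333…
x·lx·mx: 0, 3.2, 3.093333…, 1.98, 1.173333…, 0.466667… → Σ = 9.913333…
T = 9.913333… / 5.793333… = 1.711162… → 1.71

1.71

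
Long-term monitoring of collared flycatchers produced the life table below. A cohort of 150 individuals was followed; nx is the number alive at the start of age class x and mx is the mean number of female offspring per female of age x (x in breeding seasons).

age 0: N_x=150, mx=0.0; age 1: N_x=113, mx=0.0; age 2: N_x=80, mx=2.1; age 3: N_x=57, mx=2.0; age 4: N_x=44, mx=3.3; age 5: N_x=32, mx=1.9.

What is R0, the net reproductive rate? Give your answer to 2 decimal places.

lx = nx/n0 = nx/150: 1, 0.75333…, 0.53333…, 0.38, 0.29333…, 0.21333…
lx·mx by age: 0, 0, 1.12…, 0.76, 0.968…, 0.405333…
R0 = Σ lx·mx = 3.253333… → 3.25

3.25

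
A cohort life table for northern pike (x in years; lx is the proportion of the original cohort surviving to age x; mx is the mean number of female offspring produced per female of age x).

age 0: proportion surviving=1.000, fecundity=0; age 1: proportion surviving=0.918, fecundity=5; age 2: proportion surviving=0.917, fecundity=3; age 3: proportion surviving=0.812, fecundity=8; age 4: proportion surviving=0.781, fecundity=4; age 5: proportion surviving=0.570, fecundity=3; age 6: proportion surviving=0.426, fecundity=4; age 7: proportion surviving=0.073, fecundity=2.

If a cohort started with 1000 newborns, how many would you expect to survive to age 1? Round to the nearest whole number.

918

Expected survivors = N0 · l_1 = 1000 × 0.918 = 918 → 918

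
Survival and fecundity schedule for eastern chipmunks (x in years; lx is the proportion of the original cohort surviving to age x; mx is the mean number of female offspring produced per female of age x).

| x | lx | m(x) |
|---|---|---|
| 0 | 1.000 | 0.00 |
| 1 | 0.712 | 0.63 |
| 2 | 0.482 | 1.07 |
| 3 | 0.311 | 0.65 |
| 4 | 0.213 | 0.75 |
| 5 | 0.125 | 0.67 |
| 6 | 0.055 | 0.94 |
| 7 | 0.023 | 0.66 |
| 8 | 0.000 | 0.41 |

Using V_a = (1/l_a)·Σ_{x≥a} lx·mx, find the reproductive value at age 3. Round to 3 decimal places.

1.648

lx·mx for x ≥ 3: 0.20215, 0.15975, 0.08375, 0.0517, 0.01518, 0 → sum = 0.51253
V_3 = 0.51253 / l_3 = 0.51253 / 0.311 = 1.648006… → 1.648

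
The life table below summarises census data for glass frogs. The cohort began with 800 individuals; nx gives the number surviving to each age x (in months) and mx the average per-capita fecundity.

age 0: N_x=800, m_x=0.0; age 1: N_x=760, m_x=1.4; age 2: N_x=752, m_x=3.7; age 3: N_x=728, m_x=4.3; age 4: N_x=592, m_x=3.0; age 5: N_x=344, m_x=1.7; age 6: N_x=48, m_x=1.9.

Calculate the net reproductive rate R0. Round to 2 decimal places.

11.79

lx = nx/n0 = nx/800: 1, 0.95, 0.94, 0.91, 0.74, 0.43, 0.06
lx·mx by age: 0, 1.33, 3.478, 3.913, 2.22, 0.731, 0.114
R0 = Σ lx·mx = 11.786 → 11.79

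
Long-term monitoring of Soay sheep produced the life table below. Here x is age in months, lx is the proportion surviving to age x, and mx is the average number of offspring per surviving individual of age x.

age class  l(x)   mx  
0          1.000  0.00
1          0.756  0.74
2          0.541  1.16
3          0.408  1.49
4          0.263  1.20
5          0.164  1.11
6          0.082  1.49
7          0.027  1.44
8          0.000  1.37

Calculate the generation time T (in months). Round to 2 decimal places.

2.78

lx·mx: 0, 0.55944, 0.62756, 0.60792, 0.3156, 0.18204, 0.12218, 0.03888, 0 → R0 = 2.45362
x·lx·mx: 0, 0.55944, 1.25512, 1.82376, 1.2624, 0.9102, 0.73308, 0.27216, 0 → Σ = 6.81616
T = 6.81616 / 2.45362 = 2.778001… → 2.78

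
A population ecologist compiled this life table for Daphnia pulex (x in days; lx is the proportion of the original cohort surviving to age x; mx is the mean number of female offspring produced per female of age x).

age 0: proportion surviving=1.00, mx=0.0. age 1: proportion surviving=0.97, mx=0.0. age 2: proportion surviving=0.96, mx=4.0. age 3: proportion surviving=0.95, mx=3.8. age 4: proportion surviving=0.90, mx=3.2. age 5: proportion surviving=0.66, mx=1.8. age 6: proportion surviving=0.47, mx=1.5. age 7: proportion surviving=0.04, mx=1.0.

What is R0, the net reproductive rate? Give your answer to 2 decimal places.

12.26

lx·mx by age: 0, 0, 3.84, 3.61, 2.88, 1.188, 0.705, 0.04
R0 = Σ lx·mx = 12.263 → 12.26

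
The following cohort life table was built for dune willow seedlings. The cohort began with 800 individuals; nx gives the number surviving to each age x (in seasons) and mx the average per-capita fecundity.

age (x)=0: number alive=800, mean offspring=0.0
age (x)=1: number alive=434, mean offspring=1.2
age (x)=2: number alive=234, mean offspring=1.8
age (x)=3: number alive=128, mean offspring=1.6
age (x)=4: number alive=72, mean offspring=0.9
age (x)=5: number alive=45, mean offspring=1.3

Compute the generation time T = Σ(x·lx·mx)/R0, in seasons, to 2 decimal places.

1.99

lx = nx/n0 = nx/800: 1, 0.5425, 0.2925, 0.16, 0.09, 0.05625
lx·mx: 0, 0.651, 0.5265, 0.256, 0.081, 0.073125 → R0 = 1.587625
x·lx·mx: 0, 0.651, 1.053, 0.768, 0.324, 0.365625 → Σ = 3.161625
T = 3.161625 / 1.587625 = 1.991418… → 1.99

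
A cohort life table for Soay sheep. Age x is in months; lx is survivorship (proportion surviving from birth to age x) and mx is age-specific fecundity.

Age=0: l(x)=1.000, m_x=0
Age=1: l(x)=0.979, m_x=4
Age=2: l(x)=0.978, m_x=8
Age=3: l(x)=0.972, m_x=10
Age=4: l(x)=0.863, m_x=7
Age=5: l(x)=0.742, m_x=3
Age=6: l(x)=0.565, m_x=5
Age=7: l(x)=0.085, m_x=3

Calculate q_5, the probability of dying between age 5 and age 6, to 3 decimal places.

0.239

q_5 = (l_5 − l_6) / l_5 = (0.742 − 0.565) / 0.742
     = 0.177 / 0.742 = 0.238544… → 0.239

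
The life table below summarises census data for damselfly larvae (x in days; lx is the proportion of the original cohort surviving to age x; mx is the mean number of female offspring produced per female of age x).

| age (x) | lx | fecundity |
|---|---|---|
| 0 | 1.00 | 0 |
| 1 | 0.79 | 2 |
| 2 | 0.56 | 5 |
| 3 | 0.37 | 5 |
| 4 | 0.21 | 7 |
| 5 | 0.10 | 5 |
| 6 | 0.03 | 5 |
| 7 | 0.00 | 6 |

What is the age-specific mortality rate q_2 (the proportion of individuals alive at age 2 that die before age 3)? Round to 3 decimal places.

q_2 = (l_2 − l_3) / l_2 = (0.56 − 0.37) / 0.56
     = 0.19 / 0.56 = 0.339286… → 0.339

0.339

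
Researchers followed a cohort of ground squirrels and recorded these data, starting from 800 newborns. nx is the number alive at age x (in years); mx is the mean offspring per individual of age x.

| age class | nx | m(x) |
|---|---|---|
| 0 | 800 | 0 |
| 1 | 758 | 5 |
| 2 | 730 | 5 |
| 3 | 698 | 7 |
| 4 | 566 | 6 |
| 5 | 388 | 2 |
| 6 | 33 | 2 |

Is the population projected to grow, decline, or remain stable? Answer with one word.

lx = nx/n0 = nx/800: 1, 0.9475, 0.9125, 0.8725, 0.7075, 0.485, 0.04125
R0 = Σ lx·mx = 0 + 4.7375 + 4.5625 + 6.1075 + 4.245 + 0.97 + 0.0825 = 20.705
R0 > 1, so the population is growing.

growing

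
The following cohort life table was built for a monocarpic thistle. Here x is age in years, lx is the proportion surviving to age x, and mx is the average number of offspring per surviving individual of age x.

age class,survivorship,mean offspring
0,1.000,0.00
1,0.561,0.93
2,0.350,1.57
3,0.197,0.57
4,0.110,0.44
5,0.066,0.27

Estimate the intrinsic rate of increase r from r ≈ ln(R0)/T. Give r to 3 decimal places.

0.124

R0 = Σ lx·mx = 0 + 0.52173 + 0.5495 + 0.11229 + 0.0484 + 0.01782 = 1.24974
Σ x·lx·mx = 2.2403; T = 2.2403/1.24974 = 1.79261…
r ≈ ln(R0)/T = ln(1.24974)/1.79261… = 0.12436… → 0.124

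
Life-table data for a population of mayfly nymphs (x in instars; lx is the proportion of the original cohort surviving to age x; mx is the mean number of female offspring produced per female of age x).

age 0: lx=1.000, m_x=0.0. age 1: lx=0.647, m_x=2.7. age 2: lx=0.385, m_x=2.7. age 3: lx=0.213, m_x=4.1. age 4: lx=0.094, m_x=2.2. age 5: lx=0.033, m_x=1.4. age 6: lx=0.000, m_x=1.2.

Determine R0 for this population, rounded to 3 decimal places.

lx·mx by age: 0, 1.7469, 1.0395, 0.8733, 0.2068, 0.0462, 0
R0 = Σ lx·mx = 3.9127 → 3.913

3.913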